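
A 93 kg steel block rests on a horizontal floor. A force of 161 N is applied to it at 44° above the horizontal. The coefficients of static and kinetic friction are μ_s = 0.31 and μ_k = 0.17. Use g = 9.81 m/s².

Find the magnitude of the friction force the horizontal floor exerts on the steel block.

N = m g − P sin α = 912.3 − 161×sin 44° = 800.5 N.
Horizontally, friction must balance P cos α = 115.8 N.
The static-friction limit is μ_s N = 248.2 N.
Since 115.8 N does not exceed the limit, the steel block stays at rest and f = 116 N.

f ≈ 116 N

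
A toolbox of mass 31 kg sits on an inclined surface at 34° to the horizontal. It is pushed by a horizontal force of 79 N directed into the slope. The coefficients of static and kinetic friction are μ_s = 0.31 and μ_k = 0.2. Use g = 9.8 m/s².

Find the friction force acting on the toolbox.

Normal direction: N = m g cos θ + P sin θ = 296 N.
Parallel to the incline: P cos θ − m g sin θ = 65.49 − 169.9 = -104.4 N; the friction needed to balance this is 104.4 N acting up the slope.
Maximum static friction: μ_s N = 0.31 × 296 = 91.77 N.
The required 104.4 N exceeds the static limit, so the toolbox slides down-slope and f = μ_k N = 0.2×296 = 59.2 N.

f ≈ 59.2 N (up the incline)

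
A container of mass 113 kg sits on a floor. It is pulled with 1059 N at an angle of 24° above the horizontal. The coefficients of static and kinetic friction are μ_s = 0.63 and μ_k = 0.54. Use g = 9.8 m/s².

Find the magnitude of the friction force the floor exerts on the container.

f ≈ 365 N

Vertical equilibrium gives N = m g − P sin α = 676.7 N.
The horizontal driving force is P cos α = 967.4 N, so equilibrium needs friction f = 967.4 N.
μ_s N = 0.63 × 676.7 = 426.3 N.
967.4 > 426.3 N → the container slides; f = μ_k N = 0.54×676.7 = 365 N.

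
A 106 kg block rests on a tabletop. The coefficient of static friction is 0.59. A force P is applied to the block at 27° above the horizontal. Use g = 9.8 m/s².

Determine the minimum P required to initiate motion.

N = m g − P sin α (the pull lifts the block).
At impending slip, P cos α = μ_s N = μ_s (m g − P sin α).
Solving: P (cos α + μ_s sin α) = μ_s m g → P = 0.59×1040/(cos 27° + 0.59 sin 27°) = 613/1.159 = 529 N.

P ≈ 529 N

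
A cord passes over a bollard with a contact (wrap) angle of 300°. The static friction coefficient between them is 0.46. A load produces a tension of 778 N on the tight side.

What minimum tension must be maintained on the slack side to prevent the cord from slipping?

Capstan equation at impending slip: T_tight/T_slack = e^{μβ}.
β = 300° = 5.236 rad; e^{μβ} = e^{0.46×5.236} = 11.12.
T_slack = T_tight / e^{μβ} = 778 / 11.12 = 70 N.

T_min ≈ 70 N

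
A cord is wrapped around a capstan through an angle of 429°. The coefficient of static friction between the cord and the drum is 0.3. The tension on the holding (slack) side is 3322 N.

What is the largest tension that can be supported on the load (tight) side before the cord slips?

T_max ≈ 31400 N

At impending slip the capstan equation gives T₂/T₁ = e^{μβ} with β in radians.
β = 429° × π/180 = 7.487 rad.
e^{μβ} = e^{0.3×7.487} = 9.452.
T₂ = T₁ · e^{μβ} = 3322 × 9.452 = 31400 N.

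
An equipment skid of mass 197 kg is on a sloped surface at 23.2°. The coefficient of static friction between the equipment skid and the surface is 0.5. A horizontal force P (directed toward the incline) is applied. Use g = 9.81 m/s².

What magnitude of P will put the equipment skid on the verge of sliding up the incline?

At impending motion up the slope, friction acts down-slope at its limit: f = μ_s N.
Perpendicular to the incline: N = m g cos θ + P sin θ.
Along the incline: P cos θ = m g sin θ + μ_s N = m g sin θ + μ_s (m g cos θ + P sin θ).
Solving, P (cos θ − μ_s sin θ) = m g (sin θ + μ_s cos θ), so P = 197×9.81×(sin 23.2° + 0.5 cos 23.2°)/(cos 23.2° − 0.5 sin 23.2°) = 1930×0.8535/0.7222 = 2280 N.

P ≈ 2280 N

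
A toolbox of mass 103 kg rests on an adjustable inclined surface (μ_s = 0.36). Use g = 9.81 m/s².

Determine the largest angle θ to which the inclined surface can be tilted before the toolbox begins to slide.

θ_max ≈ 19.8°

At the slip threshold, m g sin θ = μ_s · m g cos θ, so tan θ = μ_s.
θ_max = arctan(0.36) = 19.8°.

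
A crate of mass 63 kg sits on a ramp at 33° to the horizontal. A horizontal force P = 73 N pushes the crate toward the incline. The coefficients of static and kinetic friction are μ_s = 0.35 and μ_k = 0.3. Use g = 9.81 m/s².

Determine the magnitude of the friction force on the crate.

f ≈ 167 N (up the incline)

Normal direction: N = m g cos θ + P sin θ = 558.1 N.
Parallel to the incline: P cos θ − m g sin θ = 61.22 − 336.6 = -275.4 N; the friction needed to balance this is 275.4 N acting up the slope.
Maximum static friction: μ_s N = 0.35 × 558.1 = 195.3 N.
The required 275.4 N exceeds the static limit, so the crate slides down-slope and f = μ_k N = 0.3×558.1 = 167 N.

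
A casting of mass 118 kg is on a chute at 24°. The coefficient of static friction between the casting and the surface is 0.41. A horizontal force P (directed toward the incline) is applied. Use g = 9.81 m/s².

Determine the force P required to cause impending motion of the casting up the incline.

P ≈ 1210 N

At impending motion up the slope, friction acts down-slope at its limit: f = μ_s N.
Perpendicular to the incline: N = m g cos θ + P sin θ.
Along the incline: P cos θ = m g sin θ + μ_s N = m g sin θ + μ_s (m g cos θ + P sin θ).
Solving, P (cos θ − μ_s sin θ) = m g (sin θ + μ_s cos θ), so P = 118×9.81×(sin 24° + 0.41 cos 24°)/(cos 24° − 0.41 sin 24°) = 1160×0.7813/0.7468 = 1210 N.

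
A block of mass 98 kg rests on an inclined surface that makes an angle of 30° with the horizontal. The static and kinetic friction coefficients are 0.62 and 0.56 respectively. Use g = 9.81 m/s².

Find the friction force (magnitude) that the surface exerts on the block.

f ≈ 481 N (up the incline)

Perpendicular to the surface, N = m g cos θ = 98·9.81·cos 30° = 832.6 N.
For equilibrium along the incline, friction must balance the weight component: f = m g sin θ = 480.7 N up the slope.
Static friction can supply at most μ_s N = 516.2 N.
Since |480.7| ≤ 516.2 N, no slip — friction simply equals what equilibrium demands.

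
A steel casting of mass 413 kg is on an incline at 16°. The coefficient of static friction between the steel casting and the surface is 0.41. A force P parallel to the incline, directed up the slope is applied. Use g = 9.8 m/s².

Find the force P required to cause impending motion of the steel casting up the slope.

At impending motion up the slope, friction acts down-slope at its limit: f = μ_s N.
P is parallel to the surface, so N = m g cos θ = 3890 N.
Along the incline: P = m g sin θ + μ_s N = 1120 + 0.41×3890 = 2710 N.

P ≈ 2710 N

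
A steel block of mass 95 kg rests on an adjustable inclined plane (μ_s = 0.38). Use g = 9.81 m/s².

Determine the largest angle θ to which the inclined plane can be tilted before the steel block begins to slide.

θ_max ≈ 20.8°

At the slip threshold, m g sin θ = μ_s · m g cos θ, so tan θ = μ_s.
θ_max = arctan(0.38) = 20.8°.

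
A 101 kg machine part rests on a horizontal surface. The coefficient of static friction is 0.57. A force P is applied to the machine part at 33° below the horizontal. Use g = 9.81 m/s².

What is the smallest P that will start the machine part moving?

P ≈ 1070 N

N = m g + P sin α (the push presses the machine part into the horizontal surface).
At impending slip, P cos α = μ_s N = μ_s (m g + P sin α).
Solving: P (cos α − μ_s sin α) = μ_s m g → P = 0.57×991/(cos 33° − 0.57 sin 33°) = 565/0.5282 = 1070 N.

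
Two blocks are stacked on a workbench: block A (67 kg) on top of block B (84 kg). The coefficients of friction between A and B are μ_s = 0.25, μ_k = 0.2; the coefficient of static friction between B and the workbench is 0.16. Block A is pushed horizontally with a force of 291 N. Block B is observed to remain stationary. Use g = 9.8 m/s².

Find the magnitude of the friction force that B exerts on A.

The normal force B exerts on A is simply A's weight, N₁ = 656.6 N.
So the A–B interface can sustain at most μ_s N₁ = 164.2 N of static friction.
Since P = 291 N > 164.2 N, A slides on B; the A–B friction is kinetic: f₁ = μ_k N₁ = 0.2×656.6 = 131 N.
By Newton's third law B feels 131 N forward from A. With B stationary, the floor's static friction on B balances it: f₂ = 131 N (well within μ_s(m_A+m_B)g = 236.8 N).

f ≈ 131 N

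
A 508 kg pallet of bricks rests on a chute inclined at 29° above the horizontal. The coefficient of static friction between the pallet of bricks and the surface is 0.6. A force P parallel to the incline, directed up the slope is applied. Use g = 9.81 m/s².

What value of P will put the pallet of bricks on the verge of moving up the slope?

P ≈ 5030 N

At impending motion up the slope, friction acts down-slope at its limit: f = μ_s N.
P is parallel to the surface, so N = m g cos θ = 4360 N.
Along the incline: P = m g sin θ + μ_s N = 2420 + 0.6×4360 = 5030 N.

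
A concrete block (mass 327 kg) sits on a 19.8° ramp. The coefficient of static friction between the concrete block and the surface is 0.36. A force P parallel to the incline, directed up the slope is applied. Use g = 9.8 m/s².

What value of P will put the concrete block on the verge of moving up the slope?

At impending motion up the slope, friction acts down-slope at its limit: f = μ_s N.
P is parallel to the surface, so N = m g cos θ = 3020 N.
Along the incline: P = m g sin θ + μ_s N = 1090 + 0.36×3020 = 2170 N.

P ≈ 2170 N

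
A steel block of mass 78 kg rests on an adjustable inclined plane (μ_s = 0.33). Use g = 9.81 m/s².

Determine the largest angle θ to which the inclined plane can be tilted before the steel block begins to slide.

θ_max ≈ 18.3°

At the slip threshold, m g sin θ = μ_s · m g cos θ, so tan θ = μ_s.
θ_max = arctan(0.33) = 18.3°.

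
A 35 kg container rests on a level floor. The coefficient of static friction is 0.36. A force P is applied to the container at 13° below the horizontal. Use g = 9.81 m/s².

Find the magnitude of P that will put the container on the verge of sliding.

N = m g + P sin α (the push presses the container into the level floor).
At impending slip, P cos α = μ_s N = μ_s (m g + P sin α).
Solving: P (cos α − μ_s sin α) = μ_s m g → P = 0.36×343/(cos 13° − 0.36 sin 13°) = 124/0.8934 = 138 N.

P ≈ 138 N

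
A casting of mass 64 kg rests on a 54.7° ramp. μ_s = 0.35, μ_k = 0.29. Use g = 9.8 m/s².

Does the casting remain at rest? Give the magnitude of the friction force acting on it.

f ≈ 105 N

N = m g cos θ = 362 N.
Down-slope weight component: m g sin θ = 512 N.
μ_s N = 127 N.
512 > 127 N, so it slides; kinetic friction f = μ_k N = 0.29×362 = 105 N.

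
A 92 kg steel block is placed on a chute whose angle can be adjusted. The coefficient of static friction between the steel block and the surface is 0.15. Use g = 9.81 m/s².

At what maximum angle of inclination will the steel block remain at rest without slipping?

At the slip threshold, m g sin θ = μ_s · m g cos θ, so tan θ = μ_s.
θ_max = arctan(0.15) = 8.53°.

θ_max ≈ 8.53°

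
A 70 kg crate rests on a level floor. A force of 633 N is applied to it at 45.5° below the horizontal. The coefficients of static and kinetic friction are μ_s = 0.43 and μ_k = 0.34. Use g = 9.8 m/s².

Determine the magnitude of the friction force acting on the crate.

The vertical component of P adds to the normal force: N = m g + P sin α = 686 + 451.5 = 1137 N.
For equilibrium, f = P cos α = 633×cos 45.5° = 443.7 N.
The static-friction limit is μ_s N = 489.1 N.
443.7 ≤ 489.1 N → static; friction equals the required 444 N.

f ≈ 444 N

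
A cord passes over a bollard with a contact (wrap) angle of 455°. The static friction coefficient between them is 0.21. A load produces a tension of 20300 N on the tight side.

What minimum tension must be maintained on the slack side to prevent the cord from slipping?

Capstan equation at impending slip: T_tight/T_slack = e^{μβ}.
β = 455° = 7.941 rad; e^{μβ} = e^{0.21×7.941} = 5.3.
T_slack = T_tight / e^{μβ} = 20300 / 5.3 = 3830 N.

T_min ≈ 3830 N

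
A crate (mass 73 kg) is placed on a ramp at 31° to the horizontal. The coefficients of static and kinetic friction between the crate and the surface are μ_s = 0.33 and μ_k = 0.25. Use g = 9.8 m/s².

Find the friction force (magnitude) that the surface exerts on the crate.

f ≈ 153 N (up the incline)

Perpendicular to the surface, N = m g cos θ = 73·9.8·cos 31° = 613.2 N.
For equilibrium along the incline, friction must balance the weight component: f = m g sin θ = 368.5 N up the slope.
Static friction can supply at most μ_s N = 202.4 N.
Since |368.5| > 202.4 N, static friction cannot hold it; the crate slides down the incline and kinetic friction applies: f = μ_k N = 0.25 × 613.2 = 153 N.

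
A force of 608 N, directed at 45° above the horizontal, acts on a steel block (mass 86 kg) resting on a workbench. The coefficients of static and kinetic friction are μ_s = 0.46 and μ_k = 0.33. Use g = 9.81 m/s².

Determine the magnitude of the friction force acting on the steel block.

Vertical equilibrium gives N = m g − P sin α = 413.7 N.
For equilibrium, f = P cos α = 608×cos 45° = 429.9 N.
μ_s N = 0.46 × 413.7 = 190.3 N.
429.9 > 190.3 N → the steel block slides; f = μ_k N = 0.33×413.7 = 137 N.

f ≈ 137 N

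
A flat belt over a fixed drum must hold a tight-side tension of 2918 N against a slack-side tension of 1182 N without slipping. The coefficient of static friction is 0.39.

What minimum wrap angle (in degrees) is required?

β_min ≈ 133°

T₂/T₁ = e^{μβ} → β = ln(T₂/T₁)/μ.
β = ln(2918/1182)/0.39 = 0.9037/0.39 = 2.317 rad.
In degrees: β = 2.317 × 180/π = 133°.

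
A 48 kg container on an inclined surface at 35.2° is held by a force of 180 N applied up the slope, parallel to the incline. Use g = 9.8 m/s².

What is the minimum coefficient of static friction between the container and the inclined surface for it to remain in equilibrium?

N = m g cos θ = 384.4 N.
Friction must make up the shortfall along the incline: f = m g sin θ − P = 271.2 − 180 = 91.15 N.
At the threshold f = μ_s N, so μ_s,min = 91.15/384.4 = 0.237.

μ_s,min ≈ 0.237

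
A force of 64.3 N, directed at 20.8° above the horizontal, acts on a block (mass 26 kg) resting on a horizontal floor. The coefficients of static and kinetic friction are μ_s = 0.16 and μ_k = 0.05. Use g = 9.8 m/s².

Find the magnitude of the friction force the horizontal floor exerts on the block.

f ≈ 11.6 N

N = m g − P sin α = 254.8 − 64.3×sin 20.8° = 232 N.
For equilibrium, f = P cos α = 64.3×cos 20.8° = 60.11 N.
The static-friction limit is μ_s N = 37.11 N.
The required friction exceeds μ_s N, so the block moves and f = μ_k N = 11.6 N.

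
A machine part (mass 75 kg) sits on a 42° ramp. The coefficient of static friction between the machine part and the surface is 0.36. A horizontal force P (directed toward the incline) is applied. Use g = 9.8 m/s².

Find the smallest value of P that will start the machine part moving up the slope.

At impending motion up the slope, friction acts down-slope at its limit: f = μ_s N.
Perpendicular to the incline: N = m g cos θ + P sin θ.
Along the incline: P cos θ = m g sin θ + μ_s N = m g sin θ + μ_s (m g cos θ + P sin θ).
Solving, P (cos θ − μ_s sin θ) = m g (sin θ + μ_s cos θ), so P = 75×9.8×(sin 42° + 0.36 cos 42°)/(cos 42° − 0.36 sin 42°) = 735×0.9367/0.5023 = 1370 N.

P ≈ 1370 N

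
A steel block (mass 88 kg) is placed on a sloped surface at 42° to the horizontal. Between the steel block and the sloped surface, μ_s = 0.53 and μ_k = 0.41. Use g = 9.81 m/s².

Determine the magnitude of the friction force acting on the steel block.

The normal reaction is N = m g cos θ = 641.5 N.
Along the slope the weight component is m g sin θ = 577.6 N; friction must supply exactly this, acting up-slope.
The static-friction ceiling is μ_s N = 0.53 × 641.5 = 340 N.
|577.6| exceeds 340 N, so the steel block slips down-slope; friction is kinetic, f = μ_k N = 0.41×641.5 = 263 N.

f ≈ 263 N (up the incline)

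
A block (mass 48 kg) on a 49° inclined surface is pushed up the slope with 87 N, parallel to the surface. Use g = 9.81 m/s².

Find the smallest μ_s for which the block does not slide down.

μ_s,min ≈ 0.869

N = m g cos θ = 308.9 N.
Friction must make up the shortfall along the incline: f = m g sin θ − P = 355.4 − 87 = 268.4 N.
At the threshold f = μ_s N, so μ_s,min = 268.4/308.9 = 0.869.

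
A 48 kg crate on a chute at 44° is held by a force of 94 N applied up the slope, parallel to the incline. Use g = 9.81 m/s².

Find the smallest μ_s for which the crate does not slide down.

N = m g cos θ = 338.7 N.
Friction must make up the shortfall along the incline: f = m g sin θ − P = 327.1 − 94 = 233.1 N.
At the threshold f = μ_s N, so μ_s,min = 233.1/338.7 = 0.688.

μ_s,min ≈ 0.688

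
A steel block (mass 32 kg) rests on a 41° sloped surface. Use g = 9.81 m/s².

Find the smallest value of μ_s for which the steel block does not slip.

μ_s,min ≈ 0.869

At the slip threshold m g sin θ = μ_s m g cos θ, so μ_s,min = tan θ.
μ_s,min = tan 41° = 0.869.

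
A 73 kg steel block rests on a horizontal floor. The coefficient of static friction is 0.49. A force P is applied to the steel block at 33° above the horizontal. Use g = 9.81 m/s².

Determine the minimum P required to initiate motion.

N = m g − P sin α (the pull lifts the steel block).
At impending slip, P cos α = μ_s N = μ_s (m g − P sin α).
Solving: P (cos α + μ_s sin α) = μ_s m g → P = 0.49×716/(cos 33° + 0.49 sin 33°) = 351/1.106 = 317 N.

P ≈ 317 N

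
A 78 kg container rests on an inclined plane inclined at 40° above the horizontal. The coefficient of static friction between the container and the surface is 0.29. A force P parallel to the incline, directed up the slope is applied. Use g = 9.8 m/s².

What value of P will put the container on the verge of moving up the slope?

P ≈ 661 N

At impending motion up the slope, friction acts down-slope at its limit: f = μ_s N.
P is parallel to the surface, so N = m g cos θ = 586 N.
Along the incline: P = m g sin θ + μ_s N = 491 + 0.29×586 = 661 N.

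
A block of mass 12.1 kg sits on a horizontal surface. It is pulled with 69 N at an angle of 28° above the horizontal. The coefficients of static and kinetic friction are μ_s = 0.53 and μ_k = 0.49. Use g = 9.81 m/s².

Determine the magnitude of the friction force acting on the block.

Vertical equilibrium gives N = m g − P sin α = 86.31 N.
Horizontally, friction must balance P cos α = 60.92 N.
μ_s N = 0.53 × 86.31 = 45.74 N.
The required friction exceeds μ_s N, so the block moves and f = μ_k N = 42.3 N.

f ≈ 42.3 N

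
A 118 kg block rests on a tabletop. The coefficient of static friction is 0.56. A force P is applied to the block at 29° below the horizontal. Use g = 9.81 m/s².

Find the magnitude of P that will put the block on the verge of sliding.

N = m g + P sin α (the push presses the block into the tabletop).
At impending slip, P cos α = μ_s N = μ_s (m g + P sin α).
Solving: P (cos α − μ_s sin α) = μ_s m g → P = 0.56×1160/(cos 29° − 0.56 sin 29°) = 648/0.6031 = 1070 N.

P ≈ 1070 N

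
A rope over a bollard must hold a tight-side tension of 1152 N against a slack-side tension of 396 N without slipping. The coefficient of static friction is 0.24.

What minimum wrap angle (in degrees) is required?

β_min ≈ 255°

T₂/T₁ = e^{μβ} → β = ln(T₂/T₁)/μ.
β = ln(1152/396)/0.24 = 1.068/0.24 = 4.449 rad.
In degrees: β = 4.449 × 180/π = 255°.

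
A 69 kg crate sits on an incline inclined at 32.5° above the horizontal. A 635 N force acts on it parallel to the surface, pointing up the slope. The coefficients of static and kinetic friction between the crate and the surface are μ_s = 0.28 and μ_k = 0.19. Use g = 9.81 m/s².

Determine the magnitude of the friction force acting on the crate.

f ≈ 108 N (down the incline)

Normal force: N = m g cos θ = 69 × 9.81 × cos 32.5° = 570.9 N.
Parallel to the incline, ΣF = 0 gives f = m g sin θ − P = 363.7 − 635 = -271.3 N (up-slope positive).
The static-friction ceiling is μ_s N = 0.28 × 570.9 = 159.8 N.
|-271.3| exceeds 159.8 N, so the crate slips up-slope; friction is kinetic, f = μ_k N = 0.19×570.9 = 108 N.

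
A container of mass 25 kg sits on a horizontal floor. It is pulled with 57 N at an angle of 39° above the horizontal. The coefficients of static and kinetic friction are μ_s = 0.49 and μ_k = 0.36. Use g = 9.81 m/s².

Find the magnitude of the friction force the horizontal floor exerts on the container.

f ≈ 44.3 N

N = m g − P sin α = 245.2 − 57×sin 39° = 209.4 N.
For equilibrium, f = P cos α = 57×cos 39° = 44.3 N.
μ_s N = 0.49 × 209.4 = 102.6 N.
Since 44.3 N does not exceed the limit, the container stays at rest and f = 44.3 N.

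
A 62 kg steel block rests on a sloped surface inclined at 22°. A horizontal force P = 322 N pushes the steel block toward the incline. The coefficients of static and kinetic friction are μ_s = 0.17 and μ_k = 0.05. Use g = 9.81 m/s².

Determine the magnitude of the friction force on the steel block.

f ≈ 70.7 N (down the incline)

The horizontal push has a component P sin θ into the surface, so N = m g cos θ + P sin θ = 563.9 + 120.6 = 684.6 N.
Along the incline, the net driving force (taking up-slope positive) is P cos θ − m g sin θ = 298.6 − 227.8 = 70.71 N, so equilibrium requires friction f = -70.71 N (down-slope).
The limit of static friction is μ_s N = 116.4 N.
|f_req| = 70.71 ≤ 116.4 N → the steel block is in equilibrium; friction equals the required value.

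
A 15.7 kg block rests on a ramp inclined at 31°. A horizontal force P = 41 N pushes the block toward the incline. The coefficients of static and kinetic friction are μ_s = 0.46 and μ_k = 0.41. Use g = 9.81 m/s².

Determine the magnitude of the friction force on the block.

f ≈ 44.2 N (up the incline)

Normal direction: N = m g cos θ + P sin θ = 153.1 N.
Parallel to the incline: P cos θ − m g sin θ = 35.14 − 79.32 = -44.18 N; the friction needed to balance this is 44.18 N acting up the slope.
The limit of static friction is μ_s N = 70.44 N.
|f_req| = 44.18 ≤ 70.44 N → the block is in equilibrium; friction equals the required value.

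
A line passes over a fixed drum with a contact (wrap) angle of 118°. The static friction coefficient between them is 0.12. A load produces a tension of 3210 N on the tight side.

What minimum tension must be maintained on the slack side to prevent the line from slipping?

Capstan equation at impending slip: T_tight/T_slack = e^{μβ}.
β = 118° = 2.059 rad; e^{μβ} = e^{0.12×2.059} = 1.28.
T_slack = T_tight / e^{μβ} = 3210 / 1.28 = 2510 N.

T_min ≈ 2510 N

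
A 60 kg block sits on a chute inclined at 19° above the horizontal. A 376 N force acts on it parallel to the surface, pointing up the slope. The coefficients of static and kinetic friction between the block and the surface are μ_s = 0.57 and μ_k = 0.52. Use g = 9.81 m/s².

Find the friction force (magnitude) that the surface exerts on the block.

Perpendicular to the surface, N = m g cos θ = 60·9.81·cos 19° = 556.5 N.
For equilibrium along the incline the friction force must supply f = m g sin θ − P = 191.6 − 376 = -184.4 N (positive meaning up-slope).
Maximum static friction available: μ_s N = 0.57 × 556.5 = 317.2 N.
Since |-184.4| ≤ 317.2 N, no slip — friction simply equals what equilibrium demands.

f ≈ 184 N (down the incline)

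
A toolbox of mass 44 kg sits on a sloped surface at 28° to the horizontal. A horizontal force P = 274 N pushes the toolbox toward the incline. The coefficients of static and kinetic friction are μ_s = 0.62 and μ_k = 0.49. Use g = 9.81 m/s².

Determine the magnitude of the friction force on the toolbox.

f ≈ 39.3 N (down the incline)

Normal direction: N = m g cos θ + P sin θ = 509.8 N.
Parallel to the incline: P cos θ − m g sin θ = 241.9 − 202.6 = 39.28 N; the friction needed to balance this is 39.28 N acting down the slope.
Maximum static friction: μ_s N = 0.62 × 509.8 = 316 N.
Since 39.28 N is within the 316 N limit, the toolbox stays put and friction is exactly 39.3 N.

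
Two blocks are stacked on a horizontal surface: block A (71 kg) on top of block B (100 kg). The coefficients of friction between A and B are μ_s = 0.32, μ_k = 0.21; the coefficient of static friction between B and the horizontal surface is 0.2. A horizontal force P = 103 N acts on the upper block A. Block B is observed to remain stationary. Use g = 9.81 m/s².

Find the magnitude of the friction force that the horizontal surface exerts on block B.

Normal force at the A–B interface: N₁ = m_A g = 696.5 N.
Maximum static friction on A from B: μ_s N₁ = 0.32×696.5 = 222.9 N.
P = 103 N is within that limit, so A and B move together (both at rest); the A–B friction is simply f₁ = P = 103 N.
By Newton's third law B feels 103 N forward from A. With B stationary, the floor's static friction on B balances it: f₂ = 103 N (well within μ_s(m_A+m_B)g = 335.5 N).

f ≈ 103 N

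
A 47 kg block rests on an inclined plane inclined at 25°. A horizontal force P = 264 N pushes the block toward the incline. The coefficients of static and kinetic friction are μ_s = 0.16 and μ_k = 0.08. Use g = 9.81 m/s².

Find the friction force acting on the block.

Normal direction: N = m g cos θ + P sin θ = 529.4 N.
Parallel to the incline: P cos θ − m g sin θ = 239.3 − 194.9 = 44.41 N; the friction needed to balance this is 44.41 N acting down the slope.
Maximum static friction: μ_s N = 0.16 × 529.4 = 84.71 N.
Since 44.41 N is within the 84.71 N limit, the block stays put and friction is exactly 44.4 N.

f ≈ 44.4 N (down the incline)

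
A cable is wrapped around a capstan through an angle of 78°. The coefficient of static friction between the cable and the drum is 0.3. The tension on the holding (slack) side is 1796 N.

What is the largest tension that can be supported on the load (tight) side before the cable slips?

At impending slip the capstan equation gives T₂/T₁ = e^{μβ} with β in radians.
β = 78° × π/180 = 1.361 rad.
e^{μβ} = e^{0.3×1.361} = 1.504.
T₂ = T₁ · e^{μβ} = 1796 × 1.504 = 2700 N.

T_max ≈ 2700 N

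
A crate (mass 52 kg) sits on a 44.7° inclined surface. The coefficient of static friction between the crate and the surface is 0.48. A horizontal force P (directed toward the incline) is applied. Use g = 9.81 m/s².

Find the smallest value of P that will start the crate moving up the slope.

At impending motion up the slope, friction acts down-slope at its limit: f = μ_s N.
Perpendicular to the incline: N = m g cos θ + P sin θ.
Along the incline: P cos θ = m g sin θ + μ_s N = m g sin θ + μ_s (m g cos θ + P sin θ).
Solving, P (cos θ − μ_s sin θ) = m g (sin θ + μ_s cos θ), so P = 52×9.81×(sin 44.7° + 0.48 cos 44.7°)/(cos 44.7° − 0.48 sin 44.7°) = 510×1.045/0.3732 = 1430 N.

P ≈ 1430 N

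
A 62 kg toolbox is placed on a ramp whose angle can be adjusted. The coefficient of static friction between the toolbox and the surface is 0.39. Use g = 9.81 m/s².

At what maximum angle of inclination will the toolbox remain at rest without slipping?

At the slip threshold, m g sin θ = μ_s · m g cos θ, so tan θ = μ_s.
θ_max = arctan(0.39) = 21.3°.

θ_max ≈ 21.3°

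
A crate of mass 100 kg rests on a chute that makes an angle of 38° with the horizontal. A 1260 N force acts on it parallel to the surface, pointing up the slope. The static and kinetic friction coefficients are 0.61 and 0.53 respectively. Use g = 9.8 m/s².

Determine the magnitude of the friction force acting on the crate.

f ≈ 409 N (down the incline)

The normal reaction is N = m g cos θ = 772.3 N.
For equilibrium along the incline the friction force must supply f = m g sin θ − P = 603.3 − 1260 = -656.7 N (positive meaning up-slope).
Static friction can supply at most μ_s N = 471.1 N.
Since |-656.7| > 471.1 N, static friction cannot hold it; the crate slides up the incline and kinetic friction applies: f = μ_k N = 0.53 × 772.3 = 409 N.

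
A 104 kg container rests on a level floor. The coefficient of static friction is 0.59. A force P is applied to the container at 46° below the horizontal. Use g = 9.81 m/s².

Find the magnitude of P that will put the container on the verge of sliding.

P ≈ 2230 N

N = m g + P sin α (the push presses the container into the level floor).
At impending slip, P cos α = μ_s N = μ_s (m g + P sin α).
Solving: P (cos α − μ_s sin α) = μ_s m g → P = 0.59×1020/(cos 46° − 0.59 sin 46°) = 602/0.2702 = 2230 N.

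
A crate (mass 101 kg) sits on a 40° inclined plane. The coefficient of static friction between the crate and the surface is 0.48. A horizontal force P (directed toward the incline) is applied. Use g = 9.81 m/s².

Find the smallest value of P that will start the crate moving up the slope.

P ≈ 2190 N

At impending motion up the slope, friction acts down-slope at its limit: f = μ_s N.
Perpendicular to the incline: N = m g cos θ + P sin θ.
Along the incline: P cos θ = m g sin θ + μ_s N = m g sin θ + μ_s (m g cos θ + P sin θ).
Solving, P (cos θ − μ_s sin θ) = m g (sin θ + μ_s cos θ), so P = 101×9.81×(sin 40° + 0.48 cos 40°)/(cos 40° − 0.48 sin 40°) = 991×1.01/0.4575 = 2190 N.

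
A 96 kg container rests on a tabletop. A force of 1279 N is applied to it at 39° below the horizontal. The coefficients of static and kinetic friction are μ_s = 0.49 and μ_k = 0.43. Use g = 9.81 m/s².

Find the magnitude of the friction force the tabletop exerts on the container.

f ≈ 751 N

Vertical equilibrium gives N = m g + P sin α = 1747 N.
For equilibrium, f = P cos α = 1279×cos 39° = 994 N.
μ_s N = 0.49 × 1747 = 855.9 N.
994 > 855.9 N → the container slides; f = μ_k N = 0.43×1747 = 751 N.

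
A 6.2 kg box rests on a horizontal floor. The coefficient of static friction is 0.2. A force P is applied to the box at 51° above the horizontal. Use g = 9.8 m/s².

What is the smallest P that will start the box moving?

P ≈ 15.5 N

N = m g − P sin α (the pull lifts the box).
At impending slip, P cos α = μ_s N = μ_s (m g − P sin α).
Solving: P (cos α + μ_s sin α) = μ_s m g → P = 0.2×60.8/(cos 51° + 0.2 sin 51°) = 12.2/0.7847 = 15.5 N.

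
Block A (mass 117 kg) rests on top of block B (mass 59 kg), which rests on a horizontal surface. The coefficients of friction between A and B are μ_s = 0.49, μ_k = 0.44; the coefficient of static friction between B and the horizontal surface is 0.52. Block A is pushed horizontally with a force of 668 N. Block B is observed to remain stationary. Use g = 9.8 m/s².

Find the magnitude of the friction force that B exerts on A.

f ≈ 505 N

The normal force B exerts on A is simply A's weight, N₁ = 1147 N.
Maximum static friction on A from B: μ_s N₁ = 0.49×1147 = 561.8 N.
P = 668 N exceeds that limit, so A slips over B and the interface friction becomes kinetic: f₁ = μ_k N₁ = 0.44×1147 = 505 N.
B experiences an equal 505 N forward from A (third law). B is in equilibrium, so the floor supplies f₂ = 505 N of static friction (limit μ_s(m_A+m_B)g = 896.9 N, not exceeded).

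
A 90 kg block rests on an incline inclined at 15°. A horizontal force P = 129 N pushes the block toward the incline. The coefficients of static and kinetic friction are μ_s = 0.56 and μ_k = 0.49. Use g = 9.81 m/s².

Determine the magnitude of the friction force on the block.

f ≈ 104 N (up the incline)

Resolve perpendicular to the incline: N = m g cos θ + P sin θ = 90×9.81×cos 15° + 129×sin 15° = 886.2 N.
Parallel to the incline: P cos θ − m g sin θ = 124.6 − 228.5 = -103.9 N; the friction needed to balance this is 103.9 N acting up the slope.
Maximum static friction: μ_s N = 0.56 × 886.2 = 496.3 N.
Since 103.9 N is within the 496.3 N limit, the block stays put and friction is exactly 104 N.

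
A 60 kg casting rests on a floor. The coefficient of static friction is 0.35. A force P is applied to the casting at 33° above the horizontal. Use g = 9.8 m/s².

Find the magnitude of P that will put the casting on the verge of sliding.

N = m g − P sin α (the pull lifts the casting).
At impending slip, P cos α = μ_s N = μ_s (m g − P sin α).
Solving: P (cos α + μ_s sin α) = μ_s m g → P = 0.35×588/(cos 33° + 0.35 sin 33°) = 206/1.029 = 200 N.

P ≈ 200 N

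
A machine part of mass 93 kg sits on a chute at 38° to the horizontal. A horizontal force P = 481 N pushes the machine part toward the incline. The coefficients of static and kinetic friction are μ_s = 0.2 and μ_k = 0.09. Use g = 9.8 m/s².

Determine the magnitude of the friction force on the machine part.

f ≈ 182 N (up the incline)

The horizontal push has a component P sin θ into the surface, so N = m g cos θ + P sin θ = 718.2 + 296.1 = 1014 N.
Parallel to the incline: P cos θ − m g sin θ = 379 − 561.1 = -182.1 N; the friction needed to balance this is 182.1 N acting up the slope.
The limit of static friction is μ_s N = 202.9 N.
|f_req| = 182.1 ≤ 202.9 N → the machine part is in equilibrium; friction equals the required value.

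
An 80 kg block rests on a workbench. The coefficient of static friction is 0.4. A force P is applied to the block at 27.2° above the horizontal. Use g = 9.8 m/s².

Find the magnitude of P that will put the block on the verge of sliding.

N = m g − P sin α (the pull lifts the block).
At impending slip, P cos α = μ_s N = μ_s (m g − P sin α).
Solving: P (cos α + μ_s sin α) = μ_s m g → P = 0.4×784/(cos 27.2° + 0.4 sin 27.2°) = 314/1.072 = 292 N.

P ≈ 292 N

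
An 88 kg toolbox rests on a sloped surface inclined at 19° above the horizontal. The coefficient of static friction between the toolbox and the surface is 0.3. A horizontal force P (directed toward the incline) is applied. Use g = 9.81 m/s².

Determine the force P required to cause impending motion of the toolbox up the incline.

At impending motion up the slope, friction acts down-slope at its limit: f = μ_s N.
Perpendicular to the incline: N = m g cos θ + P sin θ.
Along the incline: P cos θ = m g sin θ + μ_s N = m g sin θ + μ_s (m g cos θ + P sin θ).
Solving, P (cos θ − μ_s sin θ) = m g (sin θ + μ_s cos θ), so P = 88×9.81×(sin 19° + 0.3 cos 19°)/(cos 19° − 0.3 sin 19°) = 863×0.6092/0.8478 = 620 N.

P ≈ 620 N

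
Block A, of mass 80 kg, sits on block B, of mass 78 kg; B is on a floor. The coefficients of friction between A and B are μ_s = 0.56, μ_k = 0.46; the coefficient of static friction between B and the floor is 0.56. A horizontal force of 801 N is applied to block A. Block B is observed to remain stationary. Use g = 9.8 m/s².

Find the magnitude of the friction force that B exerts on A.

f ≈ 361 N

Normal force at the A–B interface: N₁ = m_A g = 784 N.
So the A–B interface can sustain at most μ_s N₁ = 439 N of static friction.
Since P = 801 N > 439 N, A slides on B; the A–B friction is kinetic: f₁ = μ_k N₁ = 0.46×784 = 361 N.
B experiences an equal 361 N forward from A (third law). B is in equilibrium, so the floor supplies f₂ = 361 N of static friction (limit μ_s(m_A+m_B)g = 867.1 N, not exceeded).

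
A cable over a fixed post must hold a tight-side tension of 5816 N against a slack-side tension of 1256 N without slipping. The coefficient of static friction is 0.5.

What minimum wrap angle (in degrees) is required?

β_min ≈ 176°

T₂/T₁ = e^{μβ} → β = ln(T₂/T₁)/μ.
β = ln(5816/1256)/0.5 = 1.533/0.5 = 3.065 rad.
In degrees: β = 3.065 × 180/π = 176°.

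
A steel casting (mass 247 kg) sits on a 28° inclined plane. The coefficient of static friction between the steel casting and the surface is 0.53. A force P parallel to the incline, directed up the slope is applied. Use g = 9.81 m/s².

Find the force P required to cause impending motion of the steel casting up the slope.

At impending motion up the slope, friction acts down-slope at its limit: f = μ_s N.
P is parallel to the surface, so N = m g cos θ = 2140 N.
Along the incline: P = m g sin θ + μ_s N = 1140 + 0.53×2140 = 2270 N.

P ≈ 2270 N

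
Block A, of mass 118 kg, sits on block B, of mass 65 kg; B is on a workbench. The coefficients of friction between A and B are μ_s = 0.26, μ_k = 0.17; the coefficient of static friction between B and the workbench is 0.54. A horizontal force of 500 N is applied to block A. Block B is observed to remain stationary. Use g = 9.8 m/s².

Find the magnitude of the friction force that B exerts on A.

f ≈ 197 N

The normal force B exerts on A is simply A's weight, N₁ = 1156 N.
So the A–B interface can sustain at most μ_s N₁ = 300.7 N of static friction.
P = 500 N exceeds that limit, so A slips over B and the interface friction becomes kinetic: f₁ = μ_k N₁ = 0.17×1156 = 197 N.
By Newton's third law B feels 197 N forward from A. With B stationary, the floor's static friction on B balances it: f₂ = 197 N (well within μ_s(m_A+m_B)g = 968.4 N).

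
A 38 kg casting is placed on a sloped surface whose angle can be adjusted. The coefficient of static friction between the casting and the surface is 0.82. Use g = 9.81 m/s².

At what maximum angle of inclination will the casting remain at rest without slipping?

At the slip threshold, m g sin θ = μ_s · m g cos θ, so tan θ = μ_s.
θ_max = arctan(0.82) = 39.4°.

θ_max ≈ 39.4°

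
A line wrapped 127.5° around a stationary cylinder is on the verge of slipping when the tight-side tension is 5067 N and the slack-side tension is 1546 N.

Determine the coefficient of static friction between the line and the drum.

μ ≈ 0.533

T₂/T₁ = e^{μβ} → μ = ln(T₂/T₁)/β.
β = 127.5° = 2.225 rad.
μ = ln(5067/1546)/2.225 = ln(3.277)/2.225 = 0.533.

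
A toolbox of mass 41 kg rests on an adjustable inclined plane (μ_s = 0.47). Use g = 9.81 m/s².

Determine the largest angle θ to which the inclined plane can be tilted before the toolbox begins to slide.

θ_max ≈ 25.2°

At the slip threshold, m g sin θ = μ_s · m g cos θ, so tan θ = μ_s.
θ_max = arctan(0.47) = 25.2°.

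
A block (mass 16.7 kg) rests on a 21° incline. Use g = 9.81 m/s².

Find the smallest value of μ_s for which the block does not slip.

μ_s,min ≈ 0.384

At the slip threshold m g sin θ = μ_s m g cos θ, so μ_s,min = tan θ.
μ_s,min = tan 21° = 0.384.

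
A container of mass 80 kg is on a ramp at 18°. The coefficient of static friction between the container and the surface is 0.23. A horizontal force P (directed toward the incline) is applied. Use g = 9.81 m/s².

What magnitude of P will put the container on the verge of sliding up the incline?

At impending motion up the slope, friction acts down-slope at its limit: f = μ_s N.
Perpendicular to the incline: N = m g cos θ + P sin θ.
Along the incline: P cos θ = m g sin θ + μ_s N = m g sin θ + μ_s (m g cos θ + P sin θ).
Solving, P (cos θ − μ_s sin θ) = m g (sin θ + μ_s cos θ), so P = 80×9.81×(sin 18° + 0.23 cos 18°)/(cos 18° − 0.23 sin 18°) = 785×0.5278/0.88 = 471 N.

P ≈ 471 N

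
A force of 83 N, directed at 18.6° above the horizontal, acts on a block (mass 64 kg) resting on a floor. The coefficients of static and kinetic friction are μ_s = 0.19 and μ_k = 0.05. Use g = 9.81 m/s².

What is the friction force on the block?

f ≈ 78.7 N

N = m g − P sin α = 627.8 − 83×sin 18.6° = 601.4 N.
For equilibrium, f = P cos α = 83×cos 18.6° = 78.66 N.
The static-friction limit is μ_s N = 114.3 N.
Since 78.66 N does not exceed the limit, the block stays at rest and f = 78.7 N.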